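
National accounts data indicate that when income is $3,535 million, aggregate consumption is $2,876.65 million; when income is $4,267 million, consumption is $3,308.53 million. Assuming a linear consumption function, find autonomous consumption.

a = 791

MPC = ΔC/ΔY = (3308.53 − 2876.65)/(4267 − 3535) = 431.88/732 = 0.59
a = C − MPC·Y = 2876.65 − 0.59(3535) = 2876.65 − 2085.65 = 791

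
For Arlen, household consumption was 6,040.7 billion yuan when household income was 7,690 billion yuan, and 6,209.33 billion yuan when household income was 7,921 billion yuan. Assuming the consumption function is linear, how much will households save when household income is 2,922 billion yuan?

MPC = (6209.33 − 6040.7)/(7921 − 7690) = 168.63/231 = 0.73
a = 6040.7 − 0.73(7690) = 6040.7 − 5613.7 = 427
C = 427 + 0.73(2922) = 2560.06
S = 2922 − 2560.06 = 361.94

S = 361.94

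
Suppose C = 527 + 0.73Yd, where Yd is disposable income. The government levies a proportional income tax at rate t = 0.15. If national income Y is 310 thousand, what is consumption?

C = 719.355

Yd = (1 − 0.15)(310) = 0.85(310) = 263.5
C = 527 + 0.73(263.5) = 527 + 192.355 = 719.355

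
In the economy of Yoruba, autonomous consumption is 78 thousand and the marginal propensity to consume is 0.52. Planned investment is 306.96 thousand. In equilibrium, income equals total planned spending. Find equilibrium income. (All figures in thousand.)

Y = C + I = 78 + 0.52Y + 306.96
Y − 0.52Y = 384.96
0.48Y = 384.96, so Y = 384.96/0.48 = 802

Y = 802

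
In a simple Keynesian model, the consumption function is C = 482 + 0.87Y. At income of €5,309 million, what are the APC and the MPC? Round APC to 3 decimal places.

MPC = 0.87 (the slope of the consumption function)
C = 482 + 0.87(5309) = 5100.83, so APC = 5100.83/5309 = 0.961

APC = 0.961; MPC = 0.87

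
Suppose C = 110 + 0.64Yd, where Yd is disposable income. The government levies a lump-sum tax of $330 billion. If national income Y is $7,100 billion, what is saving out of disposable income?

Yd = Y − T = 7100 − 330 = 6770
C = 110 + 0.64(6770) = 110 + 4332.8 = 4442.8
S = Yd − C = 6770 − 4442.8 = 2327.2

S = 2327.2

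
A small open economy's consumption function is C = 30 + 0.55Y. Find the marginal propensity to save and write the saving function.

MPS = 0.45; S = -30 + 0.45Y

MPS = 1 − MPC = 1 − 0.55 = 0.45
S = Y − C = -30 + 0.45Y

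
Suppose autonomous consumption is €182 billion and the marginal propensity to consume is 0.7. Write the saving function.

S = Y − C = Y − (182 + 0.7Y) = -182 + (1 − 0.7)Y

S = -182 + 0.3Y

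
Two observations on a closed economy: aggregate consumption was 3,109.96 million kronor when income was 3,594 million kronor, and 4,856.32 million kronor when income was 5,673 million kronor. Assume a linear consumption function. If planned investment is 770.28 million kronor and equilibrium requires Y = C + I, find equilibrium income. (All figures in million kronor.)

MPC = (4856.32 − 3109.96)/(5673 − 3594) = 1746.36/2079 = 0.84
a = 3109.96 − 0.84(3594) = 91
Equilibrium: Y = 91 + 0.84Y + 770.28
0.16Y = 861.28, so Y = 861.28/0.16 = 5383

Y = 5383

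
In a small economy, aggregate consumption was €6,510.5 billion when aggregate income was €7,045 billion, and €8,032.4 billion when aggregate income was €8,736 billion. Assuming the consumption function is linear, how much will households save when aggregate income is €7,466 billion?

MPC = (8032.4 − 6510.5)/(8736 − 7045) = 1521.9/1691 = 0.9
a = 6510.5 − 0.9(7045) = 6510.5 − 6340.5 = 170
C = 170 + 0.9(7466) = 6889.4
S = 7466 − 6889.4 = 576.6

S = 576.6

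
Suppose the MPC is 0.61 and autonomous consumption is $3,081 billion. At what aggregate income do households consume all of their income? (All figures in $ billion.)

Y = 7900

At break-even, C = Y: 3081 + 0.61Y = Y
0.39Y = 3081, so Y = 3081/0.39 = 7900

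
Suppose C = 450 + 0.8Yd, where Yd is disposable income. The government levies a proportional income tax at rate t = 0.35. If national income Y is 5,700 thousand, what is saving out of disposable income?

S = 291

Yd = (1 − 0.35)(5700) = 0.65(5700) = 3705
C = 450 + 0.8(3705) = 450 + 2964 = 3414
S = Yd − C = 3705 − 3414 = 291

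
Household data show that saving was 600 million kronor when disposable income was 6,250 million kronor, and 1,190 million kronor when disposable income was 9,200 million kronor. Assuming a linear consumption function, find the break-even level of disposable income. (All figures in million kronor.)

MPS = ΔS/ΔY = (1190 − 600)/(9200 − 6250) = 590/2950 = 0.2
MPC = 1 − MPS = 0.8
From S(6250) = 600: −a + 0.2(6250) = 600, so a = 1250 − 600 = 650
Break-even (S = 0): Y = a/MPS = 650/0.2 = 3250

Y = 3250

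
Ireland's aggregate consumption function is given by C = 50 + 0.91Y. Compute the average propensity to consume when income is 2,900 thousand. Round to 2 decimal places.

C = 50 + 0.91(2900) = 2689
APC = C/Y = 2689/2900 = 0.93

APC = 0.93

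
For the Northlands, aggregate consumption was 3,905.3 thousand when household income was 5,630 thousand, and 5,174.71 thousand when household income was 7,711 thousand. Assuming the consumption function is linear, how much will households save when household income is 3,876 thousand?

S = 1040.64

MPC = (5174.71 − 3905.3)/(7711 − 5630) = 1269.41/2081 = 0.61
a = 3905.3 − 0.61(5630) = 3905.3 − 3434.3 = 471
C = 471 + 0.61(3876) = 2835.36
S = 3876 − 2835.36 = 1040.64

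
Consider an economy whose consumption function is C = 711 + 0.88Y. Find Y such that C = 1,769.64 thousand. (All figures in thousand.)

Y = 1203

711 + 0.88Y = 1769.64
0.88Y = 1058.64, so Y = 1058.64/0.88 = 1203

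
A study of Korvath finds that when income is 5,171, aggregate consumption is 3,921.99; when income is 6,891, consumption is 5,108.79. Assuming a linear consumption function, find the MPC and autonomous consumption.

MPC = ΔC/ΔY = (5108.79 − 3921.99)/(6891 − 5171) = 1186.8/1720 = 0.69
a = C − MPC·Y = 3921.99 − 0.69(5171) = 3921.99 − 3567.99 = 354

MPC = 0.69; a = 354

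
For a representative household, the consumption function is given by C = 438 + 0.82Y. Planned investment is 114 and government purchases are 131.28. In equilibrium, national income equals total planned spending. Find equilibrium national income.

Y = 3796

Y = C + I + G = 438 + 0.82Y + 114 + 131.28
Y − 0.82Y = 683.28
0.18Y = 683.28, so Y = 683.28/0.18 = 3796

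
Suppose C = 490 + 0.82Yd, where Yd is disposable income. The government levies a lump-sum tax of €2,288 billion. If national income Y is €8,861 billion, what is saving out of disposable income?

S = 693.14

Yd = Y − T = 8861 − 2288 = 6573
C = 490 + 0.82(6573) = 490 + 5389.86 = 5879.86
S = Yd − C = 6573 − 5879.86 = 693.14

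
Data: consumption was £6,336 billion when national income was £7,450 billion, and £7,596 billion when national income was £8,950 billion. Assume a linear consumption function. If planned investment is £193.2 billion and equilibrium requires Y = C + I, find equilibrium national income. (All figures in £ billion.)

MPC = (7596 − 6336)/(8950 − 7450) = 1260/1500 = 0.84
a = 6336 − 0.84(7450) = 78
Equilibrium: Y = 78 + 0.84Y + 193.2
0.16Y = 271.2, so Y = 271.2/0.16 = 1695

Y = 1695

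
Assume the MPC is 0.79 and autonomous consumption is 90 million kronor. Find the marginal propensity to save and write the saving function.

MPS = 1 − MPC = 1 − 0.79 = 0.21
S = Y − C = -90 + 0.21Y

MPS = 0.21; S = -90 + 0.21Y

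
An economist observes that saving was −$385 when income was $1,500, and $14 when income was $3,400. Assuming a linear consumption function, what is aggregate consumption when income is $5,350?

MPS = ΔS/ΔY = (14 − (-385))/(3400 − 1500) = 399/1900 = 0.21
MPC = 1 − MPS = 0.79
Autonomous saving = -385 − 0.21(1500) = -700, so a = 700
C = 700 + 0.79(5350) = 700 + 4226.5 = 4926.5

C = 4926.5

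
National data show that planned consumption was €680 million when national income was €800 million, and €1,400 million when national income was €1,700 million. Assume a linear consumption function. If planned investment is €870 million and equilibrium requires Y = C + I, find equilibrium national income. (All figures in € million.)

MPC = (1400 − 680)/(1700 − 800) = 720/900 = 0.8
a = 680 − 0.8(800) = 40
Equilibrium: Y = 40 + 0.8Y + 870
0.2Y = 910, so Y = 910/0.2 = 4550

Y = 4550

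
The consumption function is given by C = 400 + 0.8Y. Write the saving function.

S = Y − C = Y − (400 + 0.8Y) = -400 + (1 − 0.8)Y

S = -400 + 0.2Y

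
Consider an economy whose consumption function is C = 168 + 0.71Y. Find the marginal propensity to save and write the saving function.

MPS = 0.29; S = -168 + 0.29Y

MPS = 1 − MPC = 1 − 0.71 = 0.29
S = Y − C = -168 + 0.29Y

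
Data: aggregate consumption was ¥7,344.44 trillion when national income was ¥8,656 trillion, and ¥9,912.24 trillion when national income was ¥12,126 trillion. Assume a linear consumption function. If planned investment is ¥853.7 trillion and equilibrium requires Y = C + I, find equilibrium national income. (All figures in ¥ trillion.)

Y = 6895

MPC = (9912.24 − 7344.44)/(12126 − 8656) = 2567.8/3470 = 0.74
a = 7344.44 − 0.74(8656) = 939
Equilibrium: Y = 939 + 0.74Y + 853.7
0.26Y = 1792.7, so Y = 1792.7/0.26 = 6895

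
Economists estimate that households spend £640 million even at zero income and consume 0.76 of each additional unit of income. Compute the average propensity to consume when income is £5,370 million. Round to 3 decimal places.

C = 640 + 0.76(5370) = 4721.2
APC = C/Y = 4721.2/5370 = 0.879

APC = 0.879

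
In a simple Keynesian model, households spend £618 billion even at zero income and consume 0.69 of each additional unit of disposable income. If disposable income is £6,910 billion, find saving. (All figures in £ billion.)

S = 1524.1

C = 618 + 0.69(6910) = 618 + 4767.9 = 5385.9
S = Y − C = 6910 − 5385.9 = 1524.1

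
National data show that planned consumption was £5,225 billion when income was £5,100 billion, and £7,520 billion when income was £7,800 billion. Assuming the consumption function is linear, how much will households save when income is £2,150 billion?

S = -567.5

MPC = (7520 − 5225)/(7800 − 5100) = 2295/2700 = 0.85
a = 5225 − 0.85(5100) = 5225 − 4335 = 890
C = 890 + 0.85(2150) = 2717.5
S = 2150 − 2717.5 = -567.5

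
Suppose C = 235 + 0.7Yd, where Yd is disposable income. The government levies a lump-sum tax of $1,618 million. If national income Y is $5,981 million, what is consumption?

C = 3289.1

Yd = Y − T = 5981 − 1618 = 4363
C = 235 + 0.7(4363) = 235 + 3054.1 = 3289.1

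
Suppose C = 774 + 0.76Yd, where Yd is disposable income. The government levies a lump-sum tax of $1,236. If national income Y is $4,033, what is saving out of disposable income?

Yd = Y − T = 4033 − 1236 = 2797
C = 774 + 0.76(2797) = 774 + 2125.72 = 2899.72
S = Yd − C = 2797 − 2899.72 = -102.72

S = -102.72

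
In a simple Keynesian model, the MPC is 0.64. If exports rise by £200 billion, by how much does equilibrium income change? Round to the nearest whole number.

The multiplier is 1/(1 − MPC) = 1/0.36.
ΔY = 200/0.36 = 555.56 ≈ 556

ΔY ≈ 556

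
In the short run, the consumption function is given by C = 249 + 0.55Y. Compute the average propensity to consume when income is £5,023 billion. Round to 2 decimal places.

C = 249 + 0.55(5023) = 3011.65
APC = C/Y = 3011.65/5023 = 0.60

APC = 0.60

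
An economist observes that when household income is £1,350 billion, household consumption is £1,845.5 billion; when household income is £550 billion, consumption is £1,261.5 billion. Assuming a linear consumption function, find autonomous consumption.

MPC = ΔC/ΔY = (1845.5 − 1261.5)/(1350 − 550) = 584/800 = 0.73
a = C − MPC·Y = 1261.5 − 0.73(550) = 1261.5 − 401.5 = 860

a = 860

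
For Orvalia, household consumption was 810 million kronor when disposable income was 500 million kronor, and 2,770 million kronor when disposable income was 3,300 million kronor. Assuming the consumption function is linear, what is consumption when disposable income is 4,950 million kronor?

MPC = (2770 − 810)/(3300 − 500) = 1960/2800 = 0.7
a = 810 − 0.7(500) = 810 − 350 = 460
C = 460 + 0.7(4950) = 460 + 3465 = 3925

C = 3925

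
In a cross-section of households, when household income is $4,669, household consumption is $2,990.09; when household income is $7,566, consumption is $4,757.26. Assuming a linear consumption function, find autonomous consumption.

a = 142

MPC = ΔC/ΔY = (4757.26 − 2990.09)/(7566 − 4669) = 1767.17/2897 = 0.61
a = C − MPC·Y = 2990.09 − 0.61(4669) = 2990.09 − 2848.09 = 142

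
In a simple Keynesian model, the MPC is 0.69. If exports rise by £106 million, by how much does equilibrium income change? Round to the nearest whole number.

ΔY ≈ 342

The multiplier is 1/(1 − MPC) = 1/0.31.
ΔY = 106/0.31 = 341.94 ≈ 342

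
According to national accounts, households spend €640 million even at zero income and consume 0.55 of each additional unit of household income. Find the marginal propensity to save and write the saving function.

MPS = 1 − MPC = 1 − 0.55 = 0.45
S = Y − C = -640 + 0.45Y

MPS = 0.45; S = -640 + 0.45Y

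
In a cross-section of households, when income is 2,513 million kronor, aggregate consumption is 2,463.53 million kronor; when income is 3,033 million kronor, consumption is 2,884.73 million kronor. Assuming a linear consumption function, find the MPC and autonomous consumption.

MPC = ΔC/ΔY = (2884.73 − 2463.53)/(3033 − 2513) = 421.2/520 = 0.81
a = C − MPC·Y = 2463.53 − 0.81(2513) = 2463.53 − 2035.53 = 428

MPC = 0.81; a = 428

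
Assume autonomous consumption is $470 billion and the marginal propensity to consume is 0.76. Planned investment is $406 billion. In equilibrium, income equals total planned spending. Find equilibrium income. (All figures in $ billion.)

Y = C + I = 470 + 0.76Y + 406
Y − 0.76Y = 876
0.24Y = 876, so Y = 876/0.24 = 3650

Y = 3650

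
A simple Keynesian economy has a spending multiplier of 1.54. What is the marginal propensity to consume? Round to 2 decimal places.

k = 1/(1 − MPC), so 1 − MPC = 1/k = 1/1.54 = 0.6494
MPC = 1 − 0.6494 = 0.35

MPC = 0.35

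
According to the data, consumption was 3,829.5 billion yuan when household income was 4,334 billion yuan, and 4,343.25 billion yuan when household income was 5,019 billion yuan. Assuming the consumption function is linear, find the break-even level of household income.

Y = 2316

MPC = (4343.25 − 3829.5)/(5019 − 4334) = 513.75/685 = 0.75
a = 3829.5 − 0.75(4334) = 3829.5 − 3250.5 = 579
Break-even: Y = a/(1−MPC) = 579/0.25 = 2316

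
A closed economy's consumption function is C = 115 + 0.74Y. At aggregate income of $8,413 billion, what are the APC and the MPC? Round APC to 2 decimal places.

MPC = 0.74 (the slope of the consumption function)
C = 115 + 0.74(8413) = 6340.62, so APC = 6340.62/8413 = 0.75

APC = 0.75; MPC = 0.74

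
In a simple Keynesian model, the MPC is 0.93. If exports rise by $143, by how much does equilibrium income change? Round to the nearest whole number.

ΔY ≈ 2043

The multiplier is 1/(1 − MPC) = 1/0.07.
ΔY = 143/0.07 = 2042.86 ≈ 2043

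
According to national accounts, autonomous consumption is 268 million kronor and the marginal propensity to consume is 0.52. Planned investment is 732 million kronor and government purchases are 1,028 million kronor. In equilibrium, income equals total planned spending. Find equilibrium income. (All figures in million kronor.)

Y = 4225

Y = C + I + G = 268 + 0.52Y + 732 + 1028
Y − 0.52Y = 2028
0.48Y = 2028, so Y = 2028/0.48 = 4225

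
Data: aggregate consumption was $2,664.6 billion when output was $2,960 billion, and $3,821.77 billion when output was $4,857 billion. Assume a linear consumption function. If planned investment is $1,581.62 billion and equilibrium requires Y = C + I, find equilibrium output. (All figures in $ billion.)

MPC = (3821.77 − 2664.6)/(4857 − 2960) = 1157.17/1897 = 0.61
a = 2664.6 − 0.61(2960) = 859
Equilibrium: Y = 859 + 0.61Y + 1581.62
0.39Y = 2440.62, so Y = 2440.62/0.39 = 6258

Y = 6258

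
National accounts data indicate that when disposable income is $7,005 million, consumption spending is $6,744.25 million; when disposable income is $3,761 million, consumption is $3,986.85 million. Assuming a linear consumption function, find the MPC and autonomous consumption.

MPC = 0.85; a = 790

MPC = ΔC/ΔY = (6744.25 − 3986.85)/(7005 − 3761) = 2757.4/3244 = 0.85
a = C − MPC·Y = 3986.85 − 0.85(3761) = 3986.85 − 3196.85 = 790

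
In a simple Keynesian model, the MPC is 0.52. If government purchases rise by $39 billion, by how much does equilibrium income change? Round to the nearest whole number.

The multiplier is 1/(1 − MPC) = 1/0.48.
ΔY = 39/0.48 = 81.25 ≈ 81

ΔY ≈ 81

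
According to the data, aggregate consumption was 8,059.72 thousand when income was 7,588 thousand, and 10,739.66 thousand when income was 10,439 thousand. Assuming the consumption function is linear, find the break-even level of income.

MPC = (10739.66 − 8059.72)/(10439 − 7588) = 2679.94/2851 = 0.94
a = 8059.72 − 0.94(7588) = 8059.72 − 7132.72 = 927
Break-even: Y = a/(1−MPC) = 927/0.06 = 15450

Y = 15450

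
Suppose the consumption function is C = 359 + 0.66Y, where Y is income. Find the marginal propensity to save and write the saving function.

MPS = 0.34; S = -359 + 0.34Y

MPS = 1 − MPC = 1 − 0.66 = 0.34
S = Y − C = -359 + 0.34Y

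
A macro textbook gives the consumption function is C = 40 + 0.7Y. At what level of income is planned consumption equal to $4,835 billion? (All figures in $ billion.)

40 + 0.7Y = 4835
0.7Y = 4795, so Y = 4795/0.7 = 6850

Y = 6850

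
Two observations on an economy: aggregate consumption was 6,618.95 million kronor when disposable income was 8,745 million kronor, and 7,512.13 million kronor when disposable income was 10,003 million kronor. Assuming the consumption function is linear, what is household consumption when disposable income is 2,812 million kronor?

C = 2406.52

MPC = (7512.13 − 6618.95)/(10003 − 8745) = 893.18/1258 = 0.71
a = 6618.95 − 0.71(8745) = 6618.95 − 6208.95 = 410
C = 410 + 0.71(2812) = 410 + 1996.52 = 2406.52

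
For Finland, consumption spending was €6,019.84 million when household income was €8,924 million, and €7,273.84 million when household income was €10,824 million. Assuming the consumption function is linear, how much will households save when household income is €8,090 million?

S = 2620.6

MPC = (7273.84 − 6019.84)/(10824 − 8924) = 1254/1900 = 0.66
a = 6019.84 − 0.66(8924) = 6019.84 − 5889.84 = 130
C = 130 + 0.66(8090) = 5469.4
S = 8090 − 5469.4 = 2620.6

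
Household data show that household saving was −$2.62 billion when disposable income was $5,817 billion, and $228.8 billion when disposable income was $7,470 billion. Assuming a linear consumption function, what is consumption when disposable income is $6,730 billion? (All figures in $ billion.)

C = 6604.8

MPS = ΔS/ΔY = (228.8 − (-2.62))/(7470 − 5817) = 231.42/1653 = 0.14
MPC = 1 − MPS = 0.86
Autonomous saving = -2.62 − 0.14(5817) = -817, so a = 817
C = 817 + 0.86(6730) = 817 + 5787.8 = 6604.8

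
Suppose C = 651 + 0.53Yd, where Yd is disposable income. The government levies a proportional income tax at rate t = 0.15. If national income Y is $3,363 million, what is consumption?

Yd = (1 − 0.15)(3363) = 0.85(3363) = 2858.55
C = 651 + 0.53(2858.55) = 651 + 1515.0315 = 2166.0315

C = 2166.0315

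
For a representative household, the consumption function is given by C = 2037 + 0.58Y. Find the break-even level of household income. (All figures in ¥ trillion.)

At break-even, C = Y: 2037 + 0.58Y = Y
0.42Y = 2037, so Y = 2037/0.42 = 4850

Y = 4850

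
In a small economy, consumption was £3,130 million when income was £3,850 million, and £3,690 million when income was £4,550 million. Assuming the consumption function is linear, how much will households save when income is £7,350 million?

MPC = (3690 − 3130)/(4550 − 3850) = 560/700 = 0.8
a = 3130 − 0.8(3850) = 3130 − 3080 = 50
C = 50 + 0.8(7350) = 5930
S = 7350 − 5930 = 1420

S = 1420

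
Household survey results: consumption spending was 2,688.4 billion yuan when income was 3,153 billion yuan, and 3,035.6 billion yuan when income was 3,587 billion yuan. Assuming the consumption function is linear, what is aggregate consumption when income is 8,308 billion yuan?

MPC = (3035.6 − 2688.4)/(3587 − 3153) = 347.2/434 = 0.8
a = 2688.4 − 0.8(3153) = 2688.4 − 2522.4 = 166
C = 166 + 0.8(8308) = 166 + 6646.4 = 6812.4

C = 6812.4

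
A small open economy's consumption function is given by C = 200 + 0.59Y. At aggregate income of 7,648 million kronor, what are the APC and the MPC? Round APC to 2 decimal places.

MPC = 0.59 (the slope of the consumption function)
C = 200 + 0.59(7648) = 4712.32, so APC = 4712.32/7648 = 0.62

APC = 0.62; MPC = 0.59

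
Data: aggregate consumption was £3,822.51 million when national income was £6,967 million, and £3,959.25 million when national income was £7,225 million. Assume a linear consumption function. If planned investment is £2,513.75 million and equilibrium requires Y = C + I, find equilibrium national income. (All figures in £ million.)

MPC = (3959.25 − 3822.51)/(7225 − 6967) = 136.74/258 = 0.53
a = 3822.51 − 0.53(6967) = 130
Equilibrium: Y = 130 + 0.53Y + 2513.75
0.47Y = 2643.75, so Y = 2643.75/0.47 = 5625

Y = 5625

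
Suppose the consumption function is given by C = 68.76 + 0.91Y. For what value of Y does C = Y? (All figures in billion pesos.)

Y = 764

At break-even, C = Y: 68.76 + 0.91Y = Y
0.09Y = 68.76, so Y = 68.76/0.09 = 764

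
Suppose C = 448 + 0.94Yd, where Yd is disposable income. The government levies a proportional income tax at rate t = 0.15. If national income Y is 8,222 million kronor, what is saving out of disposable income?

S = -28.678

Yd = (1 − 0.15)(8222) = 0.85(8222) = 6988.7
C = 448 + 0.94(6988.7) = 448 + 6569.378 = 7017.378
S = Yd − C = 6988.7 − 7017.378 = -28.678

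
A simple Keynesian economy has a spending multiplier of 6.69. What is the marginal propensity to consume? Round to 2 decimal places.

MPC = 0.85

k = 1/(1 − MPC), so 1 − MPC = 1/k = 1/6.69 = 0.1495
MPC = 1 − 0.1495 = 0.85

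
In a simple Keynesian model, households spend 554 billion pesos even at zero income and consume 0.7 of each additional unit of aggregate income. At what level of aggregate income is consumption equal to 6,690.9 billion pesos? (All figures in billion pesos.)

Y = 8767

554 + 0.7Y = 6690.9
0.7Y = 6136.9, so Y = 6136.9/0.7 = 8767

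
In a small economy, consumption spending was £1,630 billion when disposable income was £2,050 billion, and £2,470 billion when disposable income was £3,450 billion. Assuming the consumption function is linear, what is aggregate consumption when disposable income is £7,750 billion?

MPC = (2470 − 1630)/(3450 − 2050) = 840/1400 = 0.6
a = 1630 − 0.6(2050) = 1630 − 1230 = 400
C = 400 + 0.6(7750) = 400 + 4650 = 5050

C = 5050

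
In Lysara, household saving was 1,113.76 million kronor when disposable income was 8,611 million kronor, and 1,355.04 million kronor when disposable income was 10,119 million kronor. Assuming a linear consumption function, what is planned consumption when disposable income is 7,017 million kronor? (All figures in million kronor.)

C = 6158.28

MPS = ΔS/ΔY = (1355.04 − 1113.76)/(10119 − 8611) = 241.28/1508 = 0.16
MPC = 1 − MPS = 0.84
Autonomous saving = 1113.76 − 0.16(8611) = -264, so a = 264
C = 264 + 0.84(7017) = 264 + 5894.28 = 6158.28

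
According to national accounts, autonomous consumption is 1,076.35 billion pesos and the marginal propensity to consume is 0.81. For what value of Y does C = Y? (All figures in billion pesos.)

At break-even, C = Y: 1076.35 + 0.81Y = Y
0.19Y = 1076.35, so Y = 1076.35/0.19 = 5665

Y = 5665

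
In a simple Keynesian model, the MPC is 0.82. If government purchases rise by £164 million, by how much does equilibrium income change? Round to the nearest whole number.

ΔY ≈ 911

The multiplier is 1/(1 − MPC) = 1/0.18.
ΔY = 164/0.18 = 911.11 ≈ 911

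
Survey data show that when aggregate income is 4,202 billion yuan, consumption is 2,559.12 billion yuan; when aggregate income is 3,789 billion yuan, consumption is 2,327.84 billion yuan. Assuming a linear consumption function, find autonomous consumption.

a = 206

MPC = ΔC/ΔY = (2559.12 − 2327.84)/(4202 − 3789) = 231.28/413 = 0.56
a = C − MPC·Y = 2327.84 − 0.56(3789) = 2327.84 − 2121.84 = 206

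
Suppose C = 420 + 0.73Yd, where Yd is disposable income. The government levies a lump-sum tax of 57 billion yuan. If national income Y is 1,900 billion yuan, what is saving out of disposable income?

S = 77.61

Yd = Y − T = 1900 − 57 = 1843
C = 420 + 0.73(1843) = 420 + 1345.39 = 1765.39
S = Yd − C = 1843 − 1765.39 = 77.61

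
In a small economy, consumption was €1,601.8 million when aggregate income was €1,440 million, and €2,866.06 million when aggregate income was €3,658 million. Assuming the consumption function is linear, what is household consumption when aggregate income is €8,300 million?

MPC = (2866.06 − 1601.8)/(3658 − 1440) = 1264.26/2218 = 0.57
a = 1601.8 − 0.57(1440) = 1601.8 − 820.8 = 781
C = 781 + 0.57(8300) = 781 + 4731 = 5512

C = 5512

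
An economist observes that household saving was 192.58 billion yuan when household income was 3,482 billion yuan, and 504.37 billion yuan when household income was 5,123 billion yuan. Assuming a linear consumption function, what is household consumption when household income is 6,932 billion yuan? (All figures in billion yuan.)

MPS = ΔS/ΔY = (504.37 − 192.58)/(5123 − 3482) = 311.79/1641 = 0.19
MPC = 1 − MPS = 0.81
Autonomous saving = 192.58 − 0.19(3482) = -469, so a = 469
C = 469 + 0.81(6932) = 469 + 5614.92 = 6083.92

C = 6083.92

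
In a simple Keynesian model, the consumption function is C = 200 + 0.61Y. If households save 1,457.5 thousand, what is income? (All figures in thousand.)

Y = 4250

S = Y − C = -200 + 0.39Y
-200 + 0.39Y = 1457.5, so 0.39Y = 1657.5 and Y = 4250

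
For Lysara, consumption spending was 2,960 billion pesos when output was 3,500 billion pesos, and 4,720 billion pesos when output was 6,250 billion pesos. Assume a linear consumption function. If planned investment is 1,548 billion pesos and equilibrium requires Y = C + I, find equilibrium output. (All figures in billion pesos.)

MPC = (4720 − 2960)/(6250 − 3500) = 1760/2750 = 0.64
a = 2960 − 0.64(3500) = 720
Equilibrium: Y = 720 + 0.64Y + 1548
0.36Y = 2268, so Y = 2268/0.36 = 6300

Y = 6300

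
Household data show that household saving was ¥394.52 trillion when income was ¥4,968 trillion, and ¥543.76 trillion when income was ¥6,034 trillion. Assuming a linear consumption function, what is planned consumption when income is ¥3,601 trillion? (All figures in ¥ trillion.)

C = 3397.86

MPS = ΔS/ΔY = (543.76 − 394.52)/(6034 − 4968) = 149.24/1066 = 0.14
MPC = 1 − MPS = 0.86
Autonomous saving = 394.52 − 0.14(4968) = -301, so a = 301
C = 301 + 0.86(3601) = 301 + 3096.86 = 3397.86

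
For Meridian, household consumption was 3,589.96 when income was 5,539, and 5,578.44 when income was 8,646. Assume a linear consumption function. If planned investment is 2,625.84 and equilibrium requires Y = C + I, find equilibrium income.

Y = 7419

MPC = (5578.44 − 3589.96)/(8646 − 5539) = 1988.48/3107 = 0.64
a = 3589.96 − 0.64(5539) = 45
Equilibrium: Y = 45 + 0.64Y + 2625.84
0.36Y = 2670.84, so Y = 2670.84/0.36 = 7419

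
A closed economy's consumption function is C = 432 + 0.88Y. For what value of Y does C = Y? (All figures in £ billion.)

At break-even, C = Y: 432 + 0.88Y = Y
0.12Y = 432, so Y = 432/0.12 = 3600

Y = 3600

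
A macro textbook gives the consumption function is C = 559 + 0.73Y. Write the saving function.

S = -559 + 0.27Y

S = Y − C = Y − (559 + 0.73Y) = -559 + (1 − 0.73)Y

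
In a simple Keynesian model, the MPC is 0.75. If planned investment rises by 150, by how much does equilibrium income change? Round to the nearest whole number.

ΔY ≈ 600

The multiplier is 1/(1 − MPC) = 1/0.25.
ΔY = 150/0.25 = 600.00 ≈ 600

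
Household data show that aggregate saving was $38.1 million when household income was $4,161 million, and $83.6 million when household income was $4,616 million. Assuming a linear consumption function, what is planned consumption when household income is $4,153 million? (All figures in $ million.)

C = 4115.7

MPS = ΔS/ΔY = (83.6 − 38.1)/(4616 − 4161) = 45.5/455 = 0.1
MPC = 1 − MPS = 0.9
Autonomous saving = 38.1 − 0.1(4161) = -378, so a = 378
C = 378 + 0.9(4153) = 378 + 3737.7 = 4115.7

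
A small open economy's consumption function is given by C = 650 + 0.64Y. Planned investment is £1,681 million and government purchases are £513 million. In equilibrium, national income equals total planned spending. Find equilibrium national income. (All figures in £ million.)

Y = C + I + G = 650 + 0.64Y + 1681 + 513
Y − 0.64Y = 2844
0.36Y = 2844, so Y = 2844/0.36 = 7900

Y = 7900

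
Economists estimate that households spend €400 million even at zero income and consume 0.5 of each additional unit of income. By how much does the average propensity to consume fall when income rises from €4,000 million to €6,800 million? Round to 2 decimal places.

ΔAPC = 0.04

At Y = 4000: C = 400 + 0.5(4000) = 2400, APC = 2400/4000 = 0.600
At Y = 6800: C = 3800, APC = 3800/6800 = 0.559
Fall in APC = 0.600 − 0.559 = 0.041 ≈ 0.04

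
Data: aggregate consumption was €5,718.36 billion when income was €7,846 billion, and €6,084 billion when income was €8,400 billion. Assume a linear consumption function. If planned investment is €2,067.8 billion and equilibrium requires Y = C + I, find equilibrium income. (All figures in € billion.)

MPC = (6084 − 5718.36)/(8400 − 7846) = 365.64/554 = 0.66
a = 5718.36 − 0.66(7846) = 540
Equilibrium: Y = 540 + 0.66Y + 2067.8
0.34Y = 2607.8, so Y = 2607.8/0.34 = 7670

Y = 7670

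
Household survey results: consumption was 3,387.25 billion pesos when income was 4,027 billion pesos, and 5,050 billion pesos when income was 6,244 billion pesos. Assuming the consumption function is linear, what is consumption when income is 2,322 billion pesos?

C = 2108.5

MPC = (5050 − 3387.25)/(6244 − 4027) = 1662.75/2217 = 0.75
a = 3387.25 − 0.75(4027) = 3387.25 − 3020.25 = 367
C = 367 + 0.75(2322) = 367 + 1741.5 = 2108.5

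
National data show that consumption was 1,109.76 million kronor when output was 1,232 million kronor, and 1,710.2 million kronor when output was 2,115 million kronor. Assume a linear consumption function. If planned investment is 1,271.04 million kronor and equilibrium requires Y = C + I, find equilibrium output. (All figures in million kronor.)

MPC = (1710.2 − 1109.76)/(2115 − 1232) = 600.44/883 = 0.68
a = 1109.76 − 0.68(1232) = 272
Equilibrium: Y = 272 + 0.68Y + 1271.04
0.32Y = 1543.04, so Y = 1543.04/0.32 = 4822

Y = 4822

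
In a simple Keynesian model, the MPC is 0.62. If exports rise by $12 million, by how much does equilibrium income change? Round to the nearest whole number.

ΔY ≈ 32

The multiplier is 1/(1 − MPC) = 1/0.38.
ΔY = 12/0.38 = 31.58 ≈ 32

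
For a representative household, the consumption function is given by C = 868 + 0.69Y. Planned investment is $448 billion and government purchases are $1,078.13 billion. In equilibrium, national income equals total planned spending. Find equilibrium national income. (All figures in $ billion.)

Y = C + I + G = 868 + 0.69Y + 448 + 1078.13
Y − 0.69Y = 2394.13
0.31Y = 2394.13, so Y = 2394.13/0.31 = 7723

Y = 7723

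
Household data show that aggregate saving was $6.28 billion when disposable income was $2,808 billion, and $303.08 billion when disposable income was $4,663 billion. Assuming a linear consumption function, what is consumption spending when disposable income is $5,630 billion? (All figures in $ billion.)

MPS = ΔS/ΔY = (303.08 − 6.28)/(4663 − 2808) = 296.8/1855 = 0.16
MPC = 1 − MPS = 0.84
Autonomous saving = 6.28 − 0.16(2808) = -443, so a = 443
C = 443 + 0.84(5630) = 443 + 4729.2 = 5172.2

C = 5172.2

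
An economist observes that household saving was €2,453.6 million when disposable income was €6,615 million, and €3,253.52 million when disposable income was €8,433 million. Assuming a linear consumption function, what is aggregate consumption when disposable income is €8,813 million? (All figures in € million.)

C = 5392.28

MPS = ΔS/ΔY = (3253.52 − 2453.6)/(8433 − 6615) = 799.92/1818 = 0.44
MPC = 1 − MPS = 0.56
Autonomous saving = 2453.6 − 0.44(6615) = -457, so a = 457
C = 457 + 0.56(8813) = 457 + 4935.28 = 5392.28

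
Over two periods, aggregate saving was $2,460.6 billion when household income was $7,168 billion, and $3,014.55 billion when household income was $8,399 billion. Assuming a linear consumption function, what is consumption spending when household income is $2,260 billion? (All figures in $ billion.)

MPS = ΔS/ΔY = (3014.55 − 2460.6)/(8399 − 7168) = 553.95/1231 = 0.45
MPC = 1 − MPS = 0.55
Autonomous saving = 2460.6 − 0.45(7168) = -765, so a = 765
C = 765 + 0.55(2260) = 765 + 1243 = 2008

C = 2008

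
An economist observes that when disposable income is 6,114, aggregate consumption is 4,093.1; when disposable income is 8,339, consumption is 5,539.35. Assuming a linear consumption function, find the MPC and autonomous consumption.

MPC = 0.65; a = 119

MPC = ΔC/ΔY = (5539.35 − 4093.1)/(8339 − 6114) = 1446.25/2225 = 0.65
a = C − MPC·Y = 4093.1 − 0.65(6114) = 4093.1 − 3974.1 = 119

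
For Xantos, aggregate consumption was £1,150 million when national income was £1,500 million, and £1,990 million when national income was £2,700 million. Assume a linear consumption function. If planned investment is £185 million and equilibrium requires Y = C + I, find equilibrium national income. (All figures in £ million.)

Y = 950

MPC = (1990 − 1150)/(2700 − 1500) = 840/1200 = 0.7
a = 1150 − 0.7(1500) = 100
Equilibrium: Y = 100 + 0.7Y + 185
0.3Y = 285, so Y = 285/0.3 = 950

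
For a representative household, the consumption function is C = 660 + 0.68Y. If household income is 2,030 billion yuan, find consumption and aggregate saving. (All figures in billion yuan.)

C = 2040.4; S = -10.4

C = 660 + 0.68(2030) = 660 + 1380.4 = 2040.4
S = Y − C = 2030 − 2040.4 = -10.4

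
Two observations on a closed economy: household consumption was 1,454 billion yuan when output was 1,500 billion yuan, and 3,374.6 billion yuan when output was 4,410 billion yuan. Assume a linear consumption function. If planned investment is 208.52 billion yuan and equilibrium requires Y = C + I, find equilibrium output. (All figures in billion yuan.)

MPC = (3374.6 − 1454)/(4410 − 1500) = 1920.6/2910 = 0.66
a = 1454 − 0.66(1500) = 464
Equilibrium: Y = 464 + 0.66Y + 208.52
0.34Y = 672.52, so Y = 672.52/0.34 = 1978

Y = 1978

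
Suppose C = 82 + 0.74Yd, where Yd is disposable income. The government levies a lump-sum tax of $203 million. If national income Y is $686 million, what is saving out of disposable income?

Yd = Y − T = 686 − 203 = 483
C = 82 + 0.74(483) = 82 + 357.42 = 439.42
S = Yd − C = 483 − 439.42 = 43.58

S = 43.58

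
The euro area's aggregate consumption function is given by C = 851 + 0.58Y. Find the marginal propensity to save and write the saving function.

MPS = 1 − MPC = 1 − 0.58 = 0.42
S = Y − C = -851 + 0.42Y

MPS = 0.42; S = -851 + 0.42Y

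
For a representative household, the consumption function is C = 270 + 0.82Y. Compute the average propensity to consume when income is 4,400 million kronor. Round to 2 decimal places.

APC = 0.88

C = 270 + 0.82(4400) = 3878
APC = C/Y = 3878/4400 = 0.88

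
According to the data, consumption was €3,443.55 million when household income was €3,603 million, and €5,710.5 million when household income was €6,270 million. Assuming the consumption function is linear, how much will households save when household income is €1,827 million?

S = -106.95

MPC = (5710.5 − 3443.55)/(6270 − 3603) = 2266.95/2667 = 0.85
a = 3443.55 − 0.85(3603) = 3443.55 − 3062.55 = 381
C = 381 + 0.85(1827) = 1933.95
S = 1827 − 1933.95 = -106.95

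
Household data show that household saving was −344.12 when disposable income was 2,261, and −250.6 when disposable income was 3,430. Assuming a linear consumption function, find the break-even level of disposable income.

MPS = ΔS/ΔY = (-250.6 − (-344.12))/(3430 − 2261) = 93.52/1169 = 0.08
MPC = 1 − MPS = 0.92
From S(2261) = -344.12: −a + 0.08(2261) = -344.12, so a = 180.88 − (-344.12) = 525
Break-even (S = 0): Y = a/MPS = 525/0.08 = 6562.5

Y = 6562.5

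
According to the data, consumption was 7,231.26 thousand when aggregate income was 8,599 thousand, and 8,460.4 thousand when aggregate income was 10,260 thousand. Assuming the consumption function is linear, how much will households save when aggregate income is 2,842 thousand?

MPC = (8460.4 − 7231.26)/(10260 − 8599) = 1229.14/1661 = 0.74
a = 7231.26 − 0.74(8599) = 7231.26 − 6363.26 = 868
C = 868 + 0.74(2842) = 2971.08
S = 2842 − 2971.08 = -129.08

S = -129.08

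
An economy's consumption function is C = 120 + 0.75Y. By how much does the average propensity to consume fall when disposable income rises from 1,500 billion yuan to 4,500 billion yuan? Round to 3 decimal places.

ΔAPC = 0.053

At Y = 1500: C = 120 + 0.75(1500) = 1245, APC = 1245/1500 = 0.8300
At Y = 4500: C = 3495, APC = 3495/4500 = 0.7767
Fall in APC = 0.8300 − 0.7767 = 0.0533 ≈ 0.053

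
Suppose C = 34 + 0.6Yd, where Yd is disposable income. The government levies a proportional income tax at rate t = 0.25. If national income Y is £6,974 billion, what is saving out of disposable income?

S = 2058.2

Yd = (1 − 0.25)(6974) = 0.75(6974) = 5230.5
C = 34 + 0.6(5230.5) = 34 + 3138.3 = 3172.3
S = Yd − C = 5230.5 − 3172.3 = 2058.2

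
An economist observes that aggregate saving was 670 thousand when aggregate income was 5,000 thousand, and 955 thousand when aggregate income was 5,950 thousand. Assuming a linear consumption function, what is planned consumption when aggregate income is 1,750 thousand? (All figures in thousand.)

MPS = ΔS/ΔY = (955 − 670)/(5950 − 5000) = 285/950 = 0.3
MPC = 1 − MPS = 0.7
Autonomous saving = 670 − 0.3(5000) = -830, so a = 830
C = 830 + 0.7(1750) = 830 + 1225 = 2055

C = 2055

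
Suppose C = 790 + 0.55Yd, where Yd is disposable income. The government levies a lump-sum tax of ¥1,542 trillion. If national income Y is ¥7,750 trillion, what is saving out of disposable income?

Yd = Y − T = 7750 − 1542 = 6208
C = 790 + 0.55(6208) = 790 + 3414.4 = 4204.4
S = Yd − C = 6208 − 4204.4 = 2003.6

S = 2003.6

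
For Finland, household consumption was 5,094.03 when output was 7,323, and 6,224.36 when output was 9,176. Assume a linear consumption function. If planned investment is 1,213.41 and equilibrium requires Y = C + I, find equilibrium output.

MPC = (6224.36 − 5094.03)/(9176 − 7323) = 1130.33/1853 = 0.61
a = 5094.03 − 0.61(7323) = 627
Equilibrium: Y = 627 + 0.61Y + 1213.41
0.39Y = 1840.41, so Y = 1840.41/0.39 = 4719

Y = 4719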